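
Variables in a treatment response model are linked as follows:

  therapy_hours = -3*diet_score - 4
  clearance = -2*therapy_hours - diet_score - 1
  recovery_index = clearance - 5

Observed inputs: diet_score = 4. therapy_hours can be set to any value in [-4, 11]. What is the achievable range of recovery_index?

Intervening on therapy_hours fixes its value directly, overriding its dependence on diet_score.
Substituting into the clearance equation gives clearance = -2*therapy_hours - 5.
Substituting into the recovery_index equation gives recovery_index = -2*therapy_hours - 10.
Linear in therapy_hours, so extremes are at the endpoints: therapy_hours = -4 gives recovery_index = -2; therapy_hours = 11 gives recovery_index = -32.

-32 to -2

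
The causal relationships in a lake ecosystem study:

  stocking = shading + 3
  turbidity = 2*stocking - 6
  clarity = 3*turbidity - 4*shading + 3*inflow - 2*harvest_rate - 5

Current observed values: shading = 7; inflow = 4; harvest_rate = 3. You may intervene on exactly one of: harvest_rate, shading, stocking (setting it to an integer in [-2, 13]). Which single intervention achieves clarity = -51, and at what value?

set stocking = -1

Intervening on harvest_rate: clarity = -2*harvest_rate + 21. Reaching -51 requires harvest_rate = 36, outside [-2, 13].
Intervening on shading: clarity = 2*shading + 1. Reaching -51 requires shading = -26, outside [-2, 13].
Intervening on stocking: with other inputs at their observed values, clarity = 6*stocking - 45. Solving for -51 gives stocking = -1, within [-2, 13].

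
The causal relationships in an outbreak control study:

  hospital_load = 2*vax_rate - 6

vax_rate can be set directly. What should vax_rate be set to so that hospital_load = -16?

Solve 2*vax_rate - 6 = -16: vax_rate = (-16 + 6) / 2 = -5.

vax_rate = -5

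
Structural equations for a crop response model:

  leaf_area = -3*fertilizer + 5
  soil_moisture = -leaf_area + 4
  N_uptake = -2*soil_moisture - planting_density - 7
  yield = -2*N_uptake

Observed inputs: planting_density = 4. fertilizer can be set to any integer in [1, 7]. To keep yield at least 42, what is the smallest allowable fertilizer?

fertilizer = 2

Substituting into the soil_moisture equation gives soil_moisture = 3*fertilizer - 1.
This gives N_uptake = -6*fertilizer - 9.
Substituting into the yield equation gives yield = 12*fertilizer + 18.
Require 12*fertilizer + 18 ≥ 42, so fertilizer ≥ 2.
The smallest integer in [1, 7] satisfying this is 2.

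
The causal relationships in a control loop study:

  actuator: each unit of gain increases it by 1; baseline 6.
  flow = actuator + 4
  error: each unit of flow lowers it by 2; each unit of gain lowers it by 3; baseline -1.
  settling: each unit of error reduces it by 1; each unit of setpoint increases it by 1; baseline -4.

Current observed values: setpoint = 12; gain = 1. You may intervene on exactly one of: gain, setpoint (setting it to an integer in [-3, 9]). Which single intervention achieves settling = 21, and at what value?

set setpoint = -1

Intervening on gain: settling = 5*gain + 29. Reaching 21 requires gain = -8/5, not an integer.
Intervening on setpoint: with other inputs at their observed values, settling = setpoint + 22. Solving for 21 gives setpoint = -1, within [-3, 9].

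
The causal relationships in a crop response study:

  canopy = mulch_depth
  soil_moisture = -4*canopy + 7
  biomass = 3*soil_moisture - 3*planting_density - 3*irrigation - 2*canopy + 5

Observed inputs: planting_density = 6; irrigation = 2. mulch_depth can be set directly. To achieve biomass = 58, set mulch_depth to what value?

mulch_depth = -4

Substituting into the soil_moisture equation gives soil_moisture = -4*mulch_depth + 7.
biomass becomes -14*mulch_depth + 2.
Solve -14*mulch_depth + 2 = 58: mulch_depth = (58 - 2) / -14 = -4.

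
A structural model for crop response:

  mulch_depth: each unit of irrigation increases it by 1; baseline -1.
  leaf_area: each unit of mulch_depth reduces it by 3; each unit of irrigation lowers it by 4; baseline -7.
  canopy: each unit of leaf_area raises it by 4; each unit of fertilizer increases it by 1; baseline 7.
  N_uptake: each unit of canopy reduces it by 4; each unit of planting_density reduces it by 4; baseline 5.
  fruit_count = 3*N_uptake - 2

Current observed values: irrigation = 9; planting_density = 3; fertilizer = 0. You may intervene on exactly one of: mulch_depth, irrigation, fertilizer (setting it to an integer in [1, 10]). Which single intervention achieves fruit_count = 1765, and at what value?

Intervening on mulch_depth: fruit_count = 144*mulch_depth + 1957. Reaching 1765 requires mulch_depth = -4/3, not an integer.
Intervening on irrigation: with other inputs at their observed values, fruit_count = 336*irrigation + 85. Solving for 1765 gives irrigation = 5, within [1, 10].
Intervening on fertilizer: fruit_count = -12*fertilizer + 3109. Reaching 1765 requires fertilizer = 112, outside [1, 10].

set irrigation = 5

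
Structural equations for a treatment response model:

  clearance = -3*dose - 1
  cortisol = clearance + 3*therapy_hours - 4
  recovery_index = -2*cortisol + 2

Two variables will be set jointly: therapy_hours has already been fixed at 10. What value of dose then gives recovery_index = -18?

dose = 5

With therapy_hours held at 10:
Substituting into the cortisol equation gives cortisol = -3*dose + 25.
recovery_index becomes 6*dose - 48.
Solve 6*dose - 48 = -18: dose = (-18 + 48) / 6 = 5.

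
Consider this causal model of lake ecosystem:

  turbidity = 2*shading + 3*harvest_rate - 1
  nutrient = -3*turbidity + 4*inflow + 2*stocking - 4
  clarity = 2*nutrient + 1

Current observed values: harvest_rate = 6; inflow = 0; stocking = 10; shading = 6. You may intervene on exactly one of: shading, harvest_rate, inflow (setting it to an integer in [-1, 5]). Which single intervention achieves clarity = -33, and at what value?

set harvest_rate = 0

Intervening on shading: clarity = -12*shading - 69. Reaching -33 requires shading = -3, outside [-1, 5].
Intervening on harvest_rate: with other inputs at their observed values, clarity = -18*harvest_rate - 33. Solving for -33 gives harvest_rate = 0, within [-1, 5].
Intervening on inflow: clarity = 8*inflow - 141. Reaching -33 requires inflow = 27/2, not an integer.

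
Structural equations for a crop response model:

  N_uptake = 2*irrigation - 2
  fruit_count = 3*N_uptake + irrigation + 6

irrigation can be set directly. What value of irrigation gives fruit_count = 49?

Substituting into the fruit_count equation gives fruit_count = 7*irrigation.
Solve 7*irrigation = 49: irrigation = 49 / 7 = 7.

irrigation = 7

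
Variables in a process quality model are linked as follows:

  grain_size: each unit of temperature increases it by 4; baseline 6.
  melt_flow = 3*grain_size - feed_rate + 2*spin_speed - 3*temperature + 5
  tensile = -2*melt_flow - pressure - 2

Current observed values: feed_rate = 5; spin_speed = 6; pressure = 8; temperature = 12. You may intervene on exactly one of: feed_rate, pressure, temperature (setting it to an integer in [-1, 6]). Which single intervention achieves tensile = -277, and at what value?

set pressure = -1

Intervening on feed_rate: tensile = 2*feed_rate - 296. Reaching -277 requires feed_rate = 19/2, not an integer.
Intervening on pressure: with other inputs at their observed values, tensile = -pressure - 278. Solving for -277 gives pressure = -1, within [-1, 6].
Intervening on temperature: tensile = -18*temperature - 70. Reaching -277 requires temperature = 23/2, not an integer.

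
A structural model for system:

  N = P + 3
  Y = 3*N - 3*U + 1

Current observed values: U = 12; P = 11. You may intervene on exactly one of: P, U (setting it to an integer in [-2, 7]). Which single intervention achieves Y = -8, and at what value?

set P = 6

Intervening on P: with other inputs at their observed values, Y = 3*P - 26. Solving for -8 gives P = 6, within [-2, 7].
Intervening on U: Y = -3*U + 43. Reaching -8 requires U = 17, outside [-2, 7].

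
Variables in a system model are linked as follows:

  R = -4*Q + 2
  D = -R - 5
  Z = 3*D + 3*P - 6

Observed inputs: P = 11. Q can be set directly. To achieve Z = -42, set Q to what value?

Q = -4

Substituting into the D equation gives D = 4*Q - 7.
Substituting into the Z equation gives Z = 12*Q + 6.
Solve 12*Q + 6 = -42: Q = (-42 - 6) / 12 = -4.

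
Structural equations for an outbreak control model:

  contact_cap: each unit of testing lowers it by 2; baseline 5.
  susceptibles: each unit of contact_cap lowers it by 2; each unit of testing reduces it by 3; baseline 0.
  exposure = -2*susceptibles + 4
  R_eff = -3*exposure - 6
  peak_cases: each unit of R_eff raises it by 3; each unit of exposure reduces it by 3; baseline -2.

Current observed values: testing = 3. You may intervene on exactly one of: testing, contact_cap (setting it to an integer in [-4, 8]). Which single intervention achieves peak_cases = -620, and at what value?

Intervening on testing: peak_cases = 24*testing - 308. Reaching -620 requires testing = -13, outside [-4, 8].
Intervening on contact_cap: with other inputs at their observed values, peak_cases = -48*contact_cap - 284. Solving for -620 gives contact_cap = 7, within [-4, 8].

set contact_cap = 7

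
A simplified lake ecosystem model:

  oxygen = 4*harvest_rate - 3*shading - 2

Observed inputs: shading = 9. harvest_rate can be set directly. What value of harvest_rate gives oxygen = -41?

Substituting into the oxygen equation gives oxygen = 4*harvest_rate - 29.
Solve 4*harvest_rate - 29 = -41: harvest_rate = (-41 + 29) / 4 = -3.

harvest_rate = -3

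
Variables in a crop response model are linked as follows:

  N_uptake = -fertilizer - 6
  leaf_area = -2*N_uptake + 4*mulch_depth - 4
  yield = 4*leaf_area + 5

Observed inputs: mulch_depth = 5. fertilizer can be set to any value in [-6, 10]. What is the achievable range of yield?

Substituting into the leaf_area equation gives leaf_area = 2*fertilizer + 28.
Substituting into the yield equation gives yield = 8*fertilizer + 117.
Linear in fertilizer, so extremes are at the endpoints: fertilizer = -6 gives yield = 69; fertilizer = 10 gives yield = 197.

69 to 197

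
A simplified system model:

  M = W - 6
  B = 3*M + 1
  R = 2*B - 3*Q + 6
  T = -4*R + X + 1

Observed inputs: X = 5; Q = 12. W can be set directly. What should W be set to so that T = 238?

Substituting into the B equation gives B = 3*W - 17.
Substituting into the R equation gives R = 6*W - 64.
This gives T = -24*W + 262.
Solve -24*W + 262 = 238: W = (238 - 262) / -24 = 1.

W = 1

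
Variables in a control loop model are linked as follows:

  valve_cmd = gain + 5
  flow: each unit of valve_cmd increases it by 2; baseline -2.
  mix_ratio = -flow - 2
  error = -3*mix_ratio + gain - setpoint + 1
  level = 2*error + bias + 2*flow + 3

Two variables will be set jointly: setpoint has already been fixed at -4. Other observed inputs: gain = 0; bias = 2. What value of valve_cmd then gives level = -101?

valve_cmd = -7

With setpoint held at -4:
Intervening on valve_cmd fixes its value directly, overriding its dependence on gain.
Substituting into the mix_ratio equation gives mix_ratio = -2*valve_cmd.
Substituting into the error equation gives error = 6*valve_cmd + 5.
level becomes 16*valve_cmd + 11.
Solve 16*valve_cmd + 11 = -101: valve_cmd = (-101 - 11) / 16 = -7.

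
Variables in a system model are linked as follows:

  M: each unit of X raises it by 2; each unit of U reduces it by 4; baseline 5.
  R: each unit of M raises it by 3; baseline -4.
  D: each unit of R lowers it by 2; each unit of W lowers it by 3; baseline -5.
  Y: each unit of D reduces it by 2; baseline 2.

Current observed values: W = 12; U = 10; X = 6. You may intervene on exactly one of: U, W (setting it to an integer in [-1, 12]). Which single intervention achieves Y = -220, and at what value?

set W = 10

Intervening on U: Y = -48*U + 272. Reaching -220 requires U = 41/4, not an integer.
Intervening on W: with other inputs at their observed values, Y = 6*W - 280. Solving for -220 gives W = 10, within [-1, 12].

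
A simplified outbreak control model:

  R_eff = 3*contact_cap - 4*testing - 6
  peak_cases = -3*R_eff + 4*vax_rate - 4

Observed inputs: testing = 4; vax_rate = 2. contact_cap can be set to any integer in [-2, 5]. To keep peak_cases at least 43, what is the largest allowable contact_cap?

contact_cap = 3

Substituting into the R_eff equation gives R_eff = 3*contact_cap - 22.
This gives peak_cases = -9*contact_cap + 70.
Require -9*contact_cap + 70 ≥ 43, so contact_cap ≤ 3.
The largest integer in [-2, 5] satisfying this is 3.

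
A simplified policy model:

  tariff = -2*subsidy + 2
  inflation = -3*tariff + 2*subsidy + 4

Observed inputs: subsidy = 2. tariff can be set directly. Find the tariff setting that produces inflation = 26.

Intervening on tariff fixes its value directly, overriding its dependence on subsidy.
Substituting into the inflation equation gives inflation = -3*tariff + 8.
Solve -3*tariff + 8 = 26: tariff = (26 - 8) / -3 = -6.

tariff = -6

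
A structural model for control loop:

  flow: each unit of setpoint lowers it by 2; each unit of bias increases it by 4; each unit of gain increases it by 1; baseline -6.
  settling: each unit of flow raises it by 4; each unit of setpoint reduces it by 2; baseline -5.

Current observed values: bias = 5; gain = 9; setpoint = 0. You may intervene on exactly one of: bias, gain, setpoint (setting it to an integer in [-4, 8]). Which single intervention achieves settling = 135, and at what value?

Intervening on bias: with other inputs at their observed values, settling = 16*bias + 7. Solving for 135 gives bias = 8, within [-4, 8].
Intervening on gain: settling = 4*gain + 51. Reaching 135 requires gain = 21, outside [-4, 8].
Intervening on setpoint: settling = -10*setpoint + 87. Reaching 135 requires setpoint = -24/5, not an integer.

set bias = 8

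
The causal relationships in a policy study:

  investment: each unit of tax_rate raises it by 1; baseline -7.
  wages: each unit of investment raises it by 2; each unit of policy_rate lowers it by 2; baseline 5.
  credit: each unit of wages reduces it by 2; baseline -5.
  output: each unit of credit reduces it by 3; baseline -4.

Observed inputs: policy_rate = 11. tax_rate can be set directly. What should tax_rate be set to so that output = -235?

tax_rate = -5

Substituting into the wages equation gives wages = 2*tax_rate - 31.
This gives credit = -4*tax_rate + 57.
So output = 12*tax_rate - 175.
Solve 12*tax_rate - 175 = -235: tax_rate = (-235 + 175) / 12 = -5.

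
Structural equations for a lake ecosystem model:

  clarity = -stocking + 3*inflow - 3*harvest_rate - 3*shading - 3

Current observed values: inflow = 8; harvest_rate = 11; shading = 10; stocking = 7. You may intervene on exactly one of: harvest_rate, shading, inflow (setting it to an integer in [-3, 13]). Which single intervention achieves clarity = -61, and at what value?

set inflow = 4

Intervening on harvest_rate: clarity = -3*harvest_rate - 16. Reaching -61 requires harvest_rate = 15, outside [-3, 13].
Intervening on shading: clarity = -3*shading - 19. Reaching -61 requires shading = 14, outside [-3, 13].
Intervening on inflow: with other inputs at their observed values, clarity = 3*inflow - 73. Solving for -61 gives inflow = 4, within [-3, 13].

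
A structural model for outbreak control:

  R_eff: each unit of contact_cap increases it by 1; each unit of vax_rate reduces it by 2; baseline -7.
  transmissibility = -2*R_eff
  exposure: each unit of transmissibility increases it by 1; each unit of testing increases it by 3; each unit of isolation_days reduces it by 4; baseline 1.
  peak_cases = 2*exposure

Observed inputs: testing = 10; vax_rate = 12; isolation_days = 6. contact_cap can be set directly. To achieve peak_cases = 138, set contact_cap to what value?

Substituting into the R_eff equation gives R_eff = contact_cap - 31.
This gives transmissibility = -2*contact_cap + 62.
Substituting into the exposure equation gives exposure = -2*contact_cap + 69.
So peak_cases = -4*contact_cap + 138.
Solve -4*contact_cap + 138 = 138: contact_cap = (138 - 138) / -4 = 0.

contact_cap = 0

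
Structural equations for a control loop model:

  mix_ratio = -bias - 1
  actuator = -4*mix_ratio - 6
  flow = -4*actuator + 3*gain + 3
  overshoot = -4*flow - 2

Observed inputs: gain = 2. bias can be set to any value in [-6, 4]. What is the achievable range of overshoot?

Substituting into the actuator equation gives actuator = 4*bias - 2.
This gives flow = -16*bias + 17.
This gives overshoot = 64*bias - 70.
Linear in bias, so extremes are at the endpoints: bias = -6 gives overshoot = -454; bias = 4 gives overshoot = 186.

-454 to 186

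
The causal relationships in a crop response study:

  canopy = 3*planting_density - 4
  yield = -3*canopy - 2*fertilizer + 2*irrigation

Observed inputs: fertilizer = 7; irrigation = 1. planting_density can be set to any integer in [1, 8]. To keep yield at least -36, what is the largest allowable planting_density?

Substituting into the yield equation gives yield = -9*planting_density.
Require -9*planting_density ≥ -36, so planting_density ≤ 4.
The largest integer in [1, 8] satisfying this is 4.

planting_density = 4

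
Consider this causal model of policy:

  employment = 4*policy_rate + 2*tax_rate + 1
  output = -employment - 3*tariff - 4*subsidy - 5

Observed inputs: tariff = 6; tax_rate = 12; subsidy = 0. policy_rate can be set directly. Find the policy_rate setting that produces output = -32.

policy_rate = -4

Substituting into the employment equation gives employment = 4*policy_rate + 25.
Substituting into the output equation gives output = -4*policy_rate - 48.
Solve -4*policy_rate - 48 = -32: policy_rate = (-32 + 48) / -4 = -4.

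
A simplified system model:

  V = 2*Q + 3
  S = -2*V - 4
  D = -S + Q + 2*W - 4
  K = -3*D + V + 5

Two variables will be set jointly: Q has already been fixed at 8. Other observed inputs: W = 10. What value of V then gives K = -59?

With Q held at 8:
Intervening on V fixes its value directly, overriding its dependence on Q.
Substituting into the D equation gives D = 2*V + 28.
Substituting into the K equation gives K = -5*V - 79.
Solve -5*V - 79 = -59: V = (-59 + 79) / -5 = -4.

V = -4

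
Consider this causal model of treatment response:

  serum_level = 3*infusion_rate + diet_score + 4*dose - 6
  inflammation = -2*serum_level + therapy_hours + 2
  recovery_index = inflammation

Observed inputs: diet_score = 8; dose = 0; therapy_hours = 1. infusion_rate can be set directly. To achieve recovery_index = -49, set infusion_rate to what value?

infusion_rate = 8

Substituting into the serum_level equation gives serum_level = 3*infusion_rate + 2.
inflammation becomes -6*infusion_rate - 1.
Substituting into the recovery_index equation gives recovery_index = -6*infusion_rate - 1.
Solve -6*infusion_rate - 1 = -49: infusion_rate = (-49 + 1) / -6 = 8.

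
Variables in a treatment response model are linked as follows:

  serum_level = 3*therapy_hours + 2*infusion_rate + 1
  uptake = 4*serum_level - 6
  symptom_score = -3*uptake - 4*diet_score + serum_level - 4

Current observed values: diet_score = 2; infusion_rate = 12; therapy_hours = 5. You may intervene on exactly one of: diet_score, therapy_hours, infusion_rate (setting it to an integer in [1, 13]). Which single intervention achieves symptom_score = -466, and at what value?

set diet_score = 10

Intervening on diet_score: with other inputs at their observed values, symptom_score = -4*diet_score - 426. Solving for -466 gives diet_score = 10, within [1, 13].
Intervening on therapy_hours: symptom_score = -33*therapy_hours - 269. Reaching -466 requires therapy_hours = 197/33, not an integer.
Intervening on infusion_rate: symptom_score = -22*infusion_rate - 170. Reaching -466 requires infusion_rate = 148/11, not an integer.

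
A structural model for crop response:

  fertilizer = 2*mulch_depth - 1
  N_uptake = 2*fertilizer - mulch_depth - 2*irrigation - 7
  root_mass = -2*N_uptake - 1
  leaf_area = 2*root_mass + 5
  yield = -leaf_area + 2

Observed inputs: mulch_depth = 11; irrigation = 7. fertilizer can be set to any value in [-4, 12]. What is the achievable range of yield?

Intervening on fertilizer fixes its value directly, overriding its dependence on mulch_depth.
Substituting into the N_uptake equation gives N_uptake = 2*fertilizer - 32.
So root_mass = -4*fertilizer + 63.
So leaf_area = -8*fertilizer + 131.
This gives yield = 8*fertilizer - 129.
Linear in fertilizer, so extremes are at the endpoints: fertilizer = -4 gives yield = -161; fertilizer = 12 gives yield = -33.

-161 to -33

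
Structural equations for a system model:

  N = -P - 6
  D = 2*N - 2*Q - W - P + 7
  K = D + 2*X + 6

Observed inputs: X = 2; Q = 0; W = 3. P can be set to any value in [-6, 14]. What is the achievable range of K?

Substituting into the D equation gives D = -3*P - 8.
This gives K = -3*P + 2.
Linear in P, so extremes are at the endpoints: P = -6 gives K = 20; P = 14 gives K = -40.

-40 to 20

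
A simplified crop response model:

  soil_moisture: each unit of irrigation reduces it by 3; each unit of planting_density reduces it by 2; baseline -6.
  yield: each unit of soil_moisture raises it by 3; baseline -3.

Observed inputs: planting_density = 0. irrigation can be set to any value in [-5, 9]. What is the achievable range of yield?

-102 to 24

Substituting into the soil_moisture equation gives soil_moisture = -3*irrigation - 6.
So yield = -9*irrigation - 21.
Linear in irrigation, so extremes are at the endpoints: irrigation = -5 gives yield = 24; irrigation = 9 gives yield = -102.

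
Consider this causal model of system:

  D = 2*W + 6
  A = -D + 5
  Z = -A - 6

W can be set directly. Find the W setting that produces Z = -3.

Substituting into the A equation gives A = -2*W - 1.
Substituting into the Z equation gives Z = 2*W - 5.
Solve 2*W - 5 = -3: W = (-3 + 5) / 2 = 1.

W = 1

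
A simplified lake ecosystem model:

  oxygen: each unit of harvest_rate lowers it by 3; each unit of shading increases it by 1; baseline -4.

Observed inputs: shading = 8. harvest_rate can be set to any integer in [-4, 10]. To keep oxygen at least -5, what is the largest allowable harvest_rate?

Substituting into the oxygen equation gives oxygen = -3*harvest_rate + 4.
Require -3*harvest_rate + 4 ≥ -5, so harvest_rate ≤ 3.
The largest integer in [-4, 10] satisfying this is 3.

harvest_rate = 3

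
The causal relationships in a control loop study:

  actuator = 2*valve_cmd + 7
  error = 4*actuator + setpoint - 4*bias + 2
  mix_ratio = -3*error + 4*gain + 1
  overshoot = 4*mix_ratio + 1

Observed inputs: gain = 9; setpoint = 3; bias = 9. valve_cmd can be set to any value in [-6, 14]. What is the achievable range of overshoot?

Substituting into the error equation gives error = 8*valve_cmd - 3.
So mix_ratio = -24*valve_cmd + 46.
Substituting into the overshoot equation gives overshoot = -96*valve_cmd + 185.
Linear in valve_cmd, so extremes are at the endpoints: valve_cmd = -6 gives overshoot = 761; valve_cmd = 14 gives overshoot = -1159.

-1159 to 761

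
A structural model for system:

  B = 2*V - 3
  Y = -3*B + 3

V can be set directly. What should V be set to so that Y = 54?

V = -7

Substituting into the Y equation gives Y = -6*V + 12.
Solve -6*V + 12 = 54: V = (54 - 12) / -6 = -7.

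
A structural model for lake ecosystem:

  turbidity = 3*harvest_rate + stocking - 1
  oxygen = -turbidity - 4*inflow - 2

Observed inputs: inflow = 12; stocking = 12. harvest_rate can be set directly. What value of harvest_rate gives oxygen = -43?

harvest_rate = -6

Substituting into the turbidity equation gives turbidity = 3*harvest_rate + 11.
Substituting into the oxygen equation gives oxygen = -3*harvest_rate - 61.
Solve -3*harvest_rate - 61 = -43: harvest_rate = (-43 + 61) / -3 = -6.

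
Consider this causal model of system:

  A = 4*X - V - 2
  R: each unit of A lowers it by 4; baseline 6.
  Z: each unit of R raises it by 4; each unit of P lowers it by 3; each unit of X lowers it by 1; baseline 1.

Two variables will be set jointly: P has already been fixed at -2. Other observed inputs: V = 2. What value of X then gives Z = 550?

X = -7

With P held at -2:
Substituting into the A equation gives A = 4*X - 4.
R becomes -16*X + 22.
Z becomes -65*X + 95.
Solve -65*X + 95 = 550: X = (550 - 95) / -65 = -7.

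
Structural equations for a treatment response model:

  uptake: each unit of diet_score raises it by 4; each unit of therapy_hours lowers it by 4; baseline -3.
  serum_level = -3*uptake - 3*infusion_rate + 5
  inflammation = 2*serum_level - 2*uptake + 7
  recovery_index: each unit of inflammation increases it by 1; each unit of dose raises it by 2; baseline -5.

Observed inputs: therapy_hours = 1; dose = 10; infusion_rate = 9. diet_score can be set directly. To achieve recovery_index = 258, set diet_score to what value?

Substituting into the uptake equation gives uptake = 4*diet_score - 7.
This gives serum_level = -12*diet_score - 1.
inflammation becomes -32*diet_score + 19.
This gives recovery_index = -32*diet_score + 34.
Solve -32*diet_score + 34 = 258: diet_score = (258 - 34) / -32 = -7.

diet_score = -7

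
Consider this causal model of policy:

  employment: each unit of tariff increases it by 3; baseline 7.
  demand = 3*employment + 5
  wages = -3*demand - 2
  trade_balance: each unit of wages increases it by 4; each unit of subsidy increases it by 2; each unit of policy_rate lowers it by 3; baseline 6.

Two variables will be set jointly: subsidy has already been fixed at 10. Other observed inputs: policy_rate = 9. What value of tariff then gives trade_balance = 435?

With subsidy held at 10:
Substituting into the demand equation gives demand = 9*tariff + 26.
Substituting into the wages equation gives wages = -27*tariff - 80.
Substituting into the trade_balance equation gives trade_balance = -108*tariff - 321.
Solve -108*tariff - 321 = 435: tariff = (435 + 321) / -108 = -7.

tariff = -7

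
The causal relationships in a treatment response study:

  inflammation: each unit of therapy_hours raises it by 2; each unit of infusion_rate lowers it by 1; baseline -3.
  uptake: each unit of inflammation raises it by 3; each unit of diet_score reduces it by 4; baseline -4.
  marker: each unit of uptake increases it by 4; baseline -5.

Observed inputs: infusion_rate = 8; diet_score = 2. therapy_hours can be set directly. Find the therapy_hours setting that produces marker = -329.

therapy_hours = -6

Substituting into the inflammation equation gives inflammation = 2*therapy_hours - 11.
Substituting into the uptake equation gives uptake = 6*therapy_hours - 45.
So marker = 24*therapy_hours - 185.
Solve 24*therapy_hours - 185 = -329: therapy_hours = (-329 + 185) / 24 = -6.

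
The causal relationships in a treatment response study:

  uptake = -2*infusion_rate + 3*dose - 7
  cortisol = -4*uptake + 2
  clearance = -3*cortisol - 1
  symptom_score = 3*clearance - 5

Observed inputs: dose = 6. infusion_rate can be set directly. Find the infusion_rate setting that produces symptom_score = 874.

infusion_rate = -7

Substituting into the uptake equation gives uptake = -2*infusion_rate + 11.
Substituting into the cortisol equation gives cortisol = 8*infusion_rate - 42.
clearance becomes -24*infusion_rate + 125.
So symptom_score = -72*infusion_rate + 370.
Solve -72*infusion_rate + 370 = 874: infusion_rate = (874 - 370) / -72 = -7.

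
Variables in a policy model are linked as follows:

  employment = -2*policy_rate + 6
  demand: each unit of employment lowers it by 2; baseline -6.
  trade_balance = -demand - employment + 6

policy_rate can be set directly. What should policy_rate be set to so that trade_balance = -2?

Substituting into the demand equation gives demand = 4*policy_rate - 18.
So trade_balance = -2*policy_rate + 18.
Solve -2*policy_rate + 18 = -2: policy_rate = (-2 - 18) / -2 = 10.

policy_rate = 10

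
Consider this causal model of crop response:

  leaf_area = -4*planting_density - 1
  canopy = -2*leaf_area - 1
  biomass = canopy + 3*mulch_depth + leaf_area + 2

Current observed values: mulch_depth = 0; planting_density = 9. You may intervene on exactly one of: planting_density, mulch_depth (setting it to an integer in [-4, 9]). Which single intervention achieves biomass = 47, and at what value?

Intervening on planting_density: biomass = 4*planting_density + 2. Reaching 47 requires planting_density = 45/4, not an integer.
Intervening on mulch_depth: with other inputs at their observed values, biomass = 3*mulch_depth + 38. Solving for 47 gives mulch_depth = 3, within [-4, 9].

set mulch_depth = 3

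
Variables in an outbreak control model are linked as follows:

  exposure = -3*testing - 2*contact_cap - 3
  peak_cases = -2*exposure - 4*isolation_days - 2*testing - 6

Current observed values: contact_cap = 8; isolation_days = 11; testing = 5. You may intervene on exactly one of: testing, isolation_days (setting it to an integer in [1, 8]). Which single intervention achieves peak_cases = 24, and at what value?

set isolation_days = 7

Intervening on testing: peak_cases = 4*testing - 12. Reaching 24 requires testing = 9, outside [1, 8].
Intervening on isolation_days: with other inputs at their observed values, peak_cases = -4*isolation_days + 52. Solving for 24 gives isolation_days = 7, within [1, 8].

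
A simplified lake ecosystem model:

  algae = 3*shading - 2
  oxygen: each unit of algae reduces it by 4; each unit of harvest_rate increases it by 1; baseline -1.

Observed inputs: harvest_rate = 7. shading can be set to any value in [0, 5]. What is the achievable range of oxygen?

Substituting into the oxygen equation gives oxygen = -12*shading + 14.
Linear in shading, so extremes are at the endpoints: shading = 0 gives oxygen = 14; shading = 5 gives oxygen = -46.

-46 to 14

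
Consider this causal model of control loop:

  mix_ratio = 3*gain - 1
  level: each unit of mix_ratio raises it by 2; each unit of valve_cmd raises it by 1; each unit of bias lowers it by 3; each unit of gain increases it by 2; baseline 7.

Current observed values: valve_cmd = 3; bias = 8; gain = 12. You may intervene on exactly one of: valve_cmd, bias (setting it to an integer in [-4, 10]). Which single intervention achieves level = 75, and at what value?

Intervening on valve_cmd: with other inputs at their observed values, level = valve_cmd + 77. Solving for 75 gives valve_cmd = -2, within [-4, 10].
Intervening on bias: level = -3*bias + 104. Reaching 75 requires bias = 29/3, not an integer.

set valve_cmd = -2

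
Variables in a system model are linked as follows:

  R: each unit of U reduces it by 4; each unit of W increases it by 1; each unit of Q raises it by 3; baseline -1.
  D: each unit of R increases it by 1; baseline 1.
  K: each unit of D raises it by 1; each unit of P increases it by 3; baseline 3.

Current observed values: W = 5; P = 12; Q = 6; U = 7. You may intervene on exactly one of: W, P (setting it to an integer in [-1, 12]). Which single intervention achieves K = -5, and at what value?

Intervening on W: K = W + 29. Reaching -5 requires W = -34, outside [-1, 12].
Intervening on P: with other inputs at their observed values, K = 3*P - 2. Solving for -5 gives P = -1, within [-1, 12].

set P = -1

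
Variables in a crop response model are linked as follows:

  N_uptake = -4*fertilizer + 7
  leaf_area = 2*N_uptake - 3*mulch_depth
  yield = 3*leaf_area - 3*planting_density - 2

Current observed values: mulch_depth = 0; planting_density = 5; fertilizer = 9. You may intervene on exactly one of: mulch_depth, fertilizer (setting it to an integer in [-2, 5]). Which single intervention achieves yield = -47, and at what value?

set fertilizer = 3

Intervening on mulch_depth: yield = -9*mulch_depth - 191. Reaching -47 requires mulch_depth = -16, outside [-2, 5].
Intervening on fertilizer: with other inputs at their observed values, yield = -24*fertilizer + 25. Solving for -47 gives fertilizer = 3, within [-2, 5].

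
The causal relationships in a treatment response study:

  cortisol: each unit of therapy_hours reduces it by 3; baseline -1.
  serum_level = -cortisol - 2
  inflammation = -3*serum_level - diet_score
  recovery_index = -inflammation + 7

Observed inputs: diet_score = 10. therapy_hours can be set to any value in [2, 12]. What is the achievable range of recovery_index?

Substituting into the serum_level equation gives serum_level = 3*therapy_hours - 1.
So inflammation = -9*therapy_hours - 7.
Substituting into the recovery_index equation gives recovery_index = 9*therapy_hours + 14.
Linear in therapy_hours, so extremes are at the endpoints: therapy_hours = 2 gives recovery_index = 32; therapy_hours = 12 gives recovery_index = 122.

32 to 122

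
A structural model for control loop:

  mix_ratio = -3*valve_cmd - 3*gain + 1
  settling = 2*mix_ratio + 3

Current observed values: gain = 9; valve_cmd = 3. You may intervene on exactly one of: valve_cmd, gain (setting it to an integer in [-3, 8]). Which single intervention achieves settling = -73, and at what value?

set valve_cmd = 4

Intervening on valve_cmd: with other inputs at their observed values, settling = -6*valve_cmd - 49. Solving for -73 gives valve_cmd = 4, within [-3, 8].
Intervening on gain: settling = -6*gain - 13. Reaching -73 requires gain = 10, outside [-3, 8].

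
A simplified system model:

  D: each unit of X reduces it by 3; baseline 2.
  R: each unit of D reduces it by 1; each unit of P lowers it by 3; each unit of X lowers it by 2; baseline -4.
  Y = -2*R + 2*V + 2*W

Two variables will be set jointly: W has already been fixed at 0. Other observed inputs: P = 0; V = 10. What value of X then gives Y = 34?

With W held at 0:
Substituting into the R equation gives R = X - 6.
So Y = -2*X + 32.
Solve -2*X + 32 = 34: X = (34 - 32) / -2 = -1.

X = -1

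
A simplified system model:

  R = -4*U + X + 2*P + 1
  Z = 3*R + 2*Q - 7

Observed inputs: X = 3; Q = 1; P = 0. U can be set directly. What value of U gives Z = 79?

U = -6

Substituting into the R equation gives R = -4*U + 4.
Z becomes -12*U + 7.
Solve -12*U + 7 = 79: U = (79 - 7) / -12 = -6.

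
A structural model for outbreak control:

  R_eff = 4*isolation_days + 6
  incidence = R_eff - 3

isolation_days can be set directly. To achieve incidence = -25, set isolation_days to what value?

isolation_days = -7

Substituting into the incidence equation gives incidence = 4*isolation_days + 3.
Solve 4*isolation_days + 3 = -25: isolation_days = (-25 - 3) / 4 = -7.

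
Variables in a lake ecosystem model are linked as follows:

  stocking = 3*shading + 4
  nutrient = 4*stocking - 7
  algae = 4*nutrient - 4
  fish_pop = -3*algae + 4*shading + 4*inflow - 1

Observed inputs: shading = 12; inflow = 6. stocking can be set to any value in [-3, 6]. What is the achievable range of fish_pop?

Intervening on stocking fixes its value directly, overriding its dependence on shading.
Substituting into the algae equation gives algae = 16*stocking - 32.
Substituting into the fish_pop equation gives fish_pop = -48*stocking + 167.
Linear in stocking, so extremes are at the endpoints: stocking = -3 gives fish_pop = 311; stocking = 6 gives fish_pop = -121.

-121 to 311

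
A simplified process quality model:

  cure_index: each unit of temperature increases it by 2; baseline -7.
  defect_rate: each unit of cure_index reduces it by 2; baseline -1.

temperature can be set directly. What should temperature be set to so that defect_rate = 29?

temperature = -4

Substituting into the defect_rate equation gives defect_rate = -4*temperature + 13.
Solve -4*temperature + 13 = 29: temperature = (29 - 13) / -4 = -4.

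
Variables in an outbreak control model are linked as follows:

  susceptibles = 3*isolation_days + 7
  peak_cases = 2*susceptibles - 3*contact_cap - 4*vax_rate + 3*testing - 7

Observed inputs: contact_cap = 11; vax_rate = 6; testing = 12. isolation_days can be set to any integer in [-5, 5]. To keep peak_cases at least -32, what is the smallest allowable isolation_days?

Substituting into the peak_cases equation gives peak_cases = 6*isolation_days - 14.
Require 6*isolation_days - 14 ≥ -32, so isolation_days ≥ -3.
The smallest integer in [-5, 5] satisfying this is -3.

isolation_days = -3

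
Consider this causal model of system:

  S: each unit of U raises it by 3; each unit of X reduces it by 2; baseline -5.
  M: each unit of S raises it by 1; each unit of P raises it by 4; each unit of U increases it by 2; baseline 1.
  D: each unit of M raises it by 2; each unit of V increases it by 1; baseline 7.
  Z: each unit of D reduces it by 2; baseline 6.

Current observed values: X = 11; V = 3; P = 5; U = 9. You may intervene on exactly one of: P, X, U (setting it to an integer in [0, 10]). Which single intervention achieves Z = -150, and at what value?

Intervening on P: Z = -16*P - 90. Reaching -150 requires P = 15/4, not an integer.
Intervening on X: Z = 8*X - 258. Reaching -150 requires X = 27/2, not an integer.
Intervening on U: with other inputs at their observed values, Z = -20*U + 10. Solving for -150 gives U = 8, within [0, 10].

set U = 8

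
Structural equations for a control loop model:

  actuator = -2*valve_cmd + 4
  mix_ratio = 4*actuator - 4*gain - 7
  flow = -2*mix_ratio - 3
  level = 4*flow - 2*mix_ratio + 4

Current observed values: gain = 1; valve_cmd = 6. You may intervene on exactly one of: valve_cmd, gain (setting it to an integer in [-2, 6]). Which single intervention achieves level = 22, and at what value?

set valve_cmd = 1

Intervening on valve_cmd: with other inputs at their observed values, level = 80*valve_cmd - 58. Solving for 22 gives valve_cmd = 1, within [-2, 6].
Intervening on gain: level = 40*gain + 382. Reaching 22 requires gain = -9, outside [-2, 6].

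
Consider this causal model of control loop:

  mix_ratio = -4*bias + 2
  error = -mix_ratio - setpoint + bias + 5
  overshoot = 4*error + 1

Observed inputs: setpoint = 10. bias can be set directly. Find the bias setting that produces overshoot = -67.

bias = -2

Substituting into the error equation gives error = 5*bias - 7.
overshoot becomes 20*bias - 27.
Solve 20*bias - 27 = -67: bias = (-67 + 27) / 20 = -2.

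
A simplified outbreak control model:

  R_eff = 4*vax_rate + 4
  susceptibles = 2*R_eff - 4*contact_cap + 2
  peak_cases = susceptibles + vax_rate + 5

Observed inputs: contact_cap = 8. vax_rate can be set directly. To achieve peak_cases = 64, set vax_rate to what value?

vax_rate = 9

Substituting into the susceptibles equation gives susceptibles = 8*vax_rate - 22.
Substituting into the peak_cases equation gives peak_cases = 9*vax_rate - 17.
Solve 9*vax_rate - 17 = 64: vax_rate = (64 + 17) / 9 = 9.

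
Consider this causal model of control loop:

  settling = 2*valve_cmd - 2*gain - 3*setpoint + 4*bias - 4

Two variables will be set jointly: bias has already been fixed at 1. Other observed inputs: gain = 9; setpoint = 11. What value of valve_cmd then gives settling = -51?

With bias held at 1:
Substituting into the settling equation gives settling = 2*valve_cmd - 51.
Solve 2*valve_cmd - 51 = -51: valve_cmd = (-51 + 51) / 2 = 0.

valve_cmd = 0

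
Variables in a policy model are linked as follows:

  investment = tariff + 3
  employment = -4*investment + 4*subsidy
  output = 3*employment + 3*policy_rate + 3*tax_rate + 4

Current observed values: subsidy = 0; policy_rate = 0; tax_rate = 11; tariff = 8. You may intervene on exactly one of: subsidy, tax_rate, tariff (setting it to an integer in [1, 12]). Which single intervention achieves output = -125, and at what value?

Intervening on subsidy: output = 12*subsidy - 95. Reaching -125 requires subsidy = -5/2, not an integer.
Intervening on tax_rate: with other inputs at their observed values, output = 3*tax_rate - 128. Solving for -125 gives tax_rate = 1, within [1, 12].
Intervening on tariff: output = -12*tariff + 1. Reaching -125 requires tariff = 21/2, not an integer.

set tax_rate = 1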